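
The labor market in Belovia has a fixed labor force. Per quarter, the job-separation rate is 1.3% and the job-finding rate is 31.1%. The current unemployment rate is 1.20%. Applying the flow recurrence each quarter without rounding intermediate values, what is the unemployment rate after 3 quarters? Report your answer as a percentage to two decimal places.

With a fixed labor force, u_{t+1} = u_t + s·(1−u_t) − f·u_t = u_t·(1−s−f) + s.
Here 1−s−f = 0.676 and s = 0.013.
u_1 = 0.012000 × 0.676 + 0.013 = 0.021112.
u_2 = 0.021112 × 0.676 + 0.013 = 0.027272.
u_3 = 0.027272 × 0.676 + 0.013 = 0.031436.

Unemployment rate after three quarters ≈ 3.14%.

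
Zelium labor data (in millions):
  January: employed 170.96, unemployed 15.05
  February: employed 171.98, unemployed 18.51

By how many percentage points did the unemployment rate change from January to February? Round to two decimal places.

January: labor force = 170.96 + 15.05 = 186.01; u = 15.05/186.01 = 8.09%.
February: labor force = 171.98 + 18.51 = 190.49; u = 18.51/190.49 = 9.72%.
Change = 9.72% − 8.09% = +1.63 pp.

The unemployment rate changed by +1.63 percentage points.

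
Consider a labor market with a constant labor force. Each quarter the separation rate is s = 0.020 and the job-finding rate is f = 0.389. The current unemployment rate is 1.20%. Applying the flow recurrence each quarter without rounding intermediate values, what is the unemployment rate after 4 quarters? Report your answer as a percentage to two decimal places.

Unemployment rate after four quarters ≈ 4.44%.

With a fixed labor force, u_{t+1} = u_t + s·(1−u_t) − f·u_t = u_t·(1−s−f) + s.
Here 1−s−f = 0.591 and s = 0.020.
u_1 = 0.012000 × 0.591 + 0.020 = 0.027092.
u_2 = 0.027092 × 0.591 + 0.020 = 0.036011.
u_3 = 0.036011 × 0.591 + 0.020 = 0.041283.
u_4 = 0.041283 × 0.591 + 0.020 = 0.044398.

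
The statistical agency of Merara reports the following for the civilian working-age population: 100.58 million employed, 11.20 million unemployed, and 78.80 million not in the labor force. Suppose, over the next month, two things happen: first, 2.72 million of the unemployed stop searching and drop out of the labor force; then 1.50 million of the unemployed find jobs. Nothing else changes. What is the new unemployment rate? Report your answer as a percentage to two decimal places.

New unemployment rate ≈ 6.40%.

Initially, labor force = 100.58 + 11.20 = 111.78 million, so u = 11.20/111.78 = 10.02%.
After the first change, unemployed and labor force both fall by 2.72 → E = 100.58, U = 8.48, labor force = 109.06 million.
After the second change, unemployed falls and employed rises by 1.50; labor force unchanged → E = 102.08, U = 6.98, labor force = 109.06 million.
New unemployment rate = 6.98 / 109.06 = 6.40%.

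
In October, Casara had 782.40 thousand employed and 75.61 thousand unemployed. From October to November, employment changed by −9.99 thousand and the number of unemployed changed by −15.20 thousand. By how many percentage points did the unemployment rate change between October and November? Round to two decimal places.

The unemployment rate changed by −1.56 percentage points.

October: labor force = 782.40 + 75.61 = 858.01; u = 75.61/858.01 = 8.81%.
November: labor force = 772.41 + 60.41 = 832.82; u = 60.41/832.82 = 7.25%.
Change = 7.25% − 8.81% = −1.56 pp.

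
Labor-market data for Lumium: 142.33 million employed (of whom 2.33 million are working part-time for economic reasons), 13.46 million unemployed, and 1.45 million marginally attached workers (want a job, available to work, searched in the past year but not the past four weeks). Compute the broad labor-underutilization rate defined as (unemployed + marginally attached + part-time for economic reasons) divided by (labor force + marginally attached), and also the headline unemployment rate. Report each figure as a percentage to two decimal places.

Labor force = 142.33 + 13.46 = 155.79 million.
Numerator = 13.46 + 1.45 + 2.33 = 17.24 million.
Denominator = 155.79 + 1.45 = 157.24 million.
Broad rate = 17.24 / 157.24 = 10.96%.
Headline unemployment rate = 13.46 / 155.79 = 8.64%.

Broad underutilization rate ≈ 10.96%; headline unemployment rate ≈ 8.64%.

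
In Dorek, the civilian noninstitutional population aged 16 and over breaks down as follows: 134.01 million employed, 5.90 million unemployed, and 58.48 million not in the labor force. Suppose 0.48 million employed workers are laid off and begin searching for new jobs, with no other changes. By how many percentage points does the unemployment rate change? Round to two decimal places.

The unemployment rate changes by +0.34 percentage points.

Initially, labor force = 134.01 + 5.90 = 139.91 million, so u = 5.90/139.91 = 4.22%.
After the change, employed falls and unemployed rises by 0.48; labor force unchanged → E = 133.53, U = 6.38, labor force = 139.91 million.
New unemployment rate = 6.38 / 139.91 = 4.56%.
Change = 4.56% − 4.22% = +0.34 percentage points.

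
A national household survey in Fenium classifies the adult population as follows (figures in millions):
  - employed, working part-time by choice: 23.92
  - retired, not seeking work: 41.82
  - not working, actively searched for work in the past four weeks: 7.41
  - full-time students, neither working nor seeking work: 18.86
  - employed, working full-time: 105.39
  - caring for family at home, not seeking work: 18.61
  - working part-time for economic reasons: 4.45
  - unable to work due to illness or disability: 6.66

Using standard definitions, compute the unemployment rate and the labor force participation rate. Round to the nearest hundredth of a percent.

Unemployment rate ≈ 5.25%; labor force participation rate ≈ 62.16%.

Employed = 23.92 + 105.39 + 4.45 = 133.76 million (anyone who worked, including part-time for economic reasons, counts as employed).
Unemployed = 7.41 million.
Labor force = 133.76 + 7.41 = 141.17 million.
Not in labor force = 41.82 + 18.86 + 18.61 + 6.66 = 85.95 million (those not working and not actively searching are outside the labor force).
Civilian working-age population = 141.17 + 85.95 = 227.12 million.
Unemployment rate = 7.41 / 141.17 = 5.25%.
Labor force participation rate = 141.17 / 227.12 = 62.16%.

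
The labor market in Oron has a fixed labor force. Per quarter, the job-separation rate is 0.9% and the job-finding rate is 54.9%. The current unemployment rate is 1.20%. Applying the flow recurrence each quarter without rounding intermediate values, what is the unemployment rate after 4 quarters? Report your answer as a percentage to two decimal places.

With a fixed labor force, u_{t+1} = u_t + s·(1−u_t) − f·u_t = u_t·(1−s−f) + s.
Here 1−s−f = 0.442 and s = 0.009.
u_1 = 0.012000 × 0.442 + 0.009 = 0.014304.
u_2 = 0.014304 × 0.442 + 0.009 = 0.015322.
u_3 = 0.015322 × 0.442 + 0.009 = 0.015772.
u_4 = 0.015772 × 0.442 + 0.009 = 0.015971.

Unemployment rate after four quarters ≈ 1.60%.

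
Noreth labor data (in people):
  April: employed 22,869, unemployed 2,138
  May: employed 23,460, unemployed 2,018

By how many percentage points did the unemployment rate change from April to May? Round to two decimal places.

April: labor force = 22,869 + 2,138 = 25,007; u = 2,138/25,007 = 8.55%.
May: labor force = 23,460 + 2,018 = 25,478; u = 2,018/25,478 = 7.92%.
Change = 7.92% − 8.55% = −0.63 pp.

The unemployment rate changed by −0.63 percentage points.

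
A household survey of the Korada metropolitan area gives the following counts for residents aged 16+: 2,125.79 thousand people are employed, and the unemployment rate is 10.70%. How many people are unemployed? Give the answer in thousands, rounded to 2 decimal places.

Let U be the number unemployed. The labor force is E + U, and U/(E+U) = 0.1070.
So U = 0.1070 × 2,125.79 / (1 − 0.1070) = 227.4595 / 0.8930 ≈ 254.71 thousand.

About 254.71 thousand are unemployed.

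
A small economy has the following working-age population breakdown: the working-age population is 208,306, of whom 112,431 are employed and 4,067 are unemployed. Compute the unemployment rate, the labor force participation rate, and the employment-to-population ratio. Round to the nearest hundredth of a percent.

Labor force = employed + unemployed = 112,431 + 4,067 = 116,498.
Unemployment rate = 4,067 / 116,498 = 3.49%.
Labor force participation rate = 116,498 / 208,306 = 55.93%.
Employment-population ratio = 112,431 / 208,306 = 53.97%.

Unemployment rate ≈ 3.49%; labor force participation rate ≈ 55.93%; employment-population ratio ≈ 53.97%.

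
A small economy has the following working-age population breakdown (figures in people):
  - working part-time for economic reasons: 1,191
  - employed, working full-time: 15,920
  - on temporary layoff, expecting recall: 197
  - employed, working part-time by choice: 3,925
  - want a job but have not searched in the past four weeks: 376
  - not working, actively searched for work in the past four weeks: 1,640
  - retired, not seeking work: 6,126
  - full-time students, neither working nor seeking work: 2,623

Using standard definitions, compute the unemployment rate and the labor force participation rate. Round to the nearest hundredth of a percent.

Employed = 1,191 + 15,920 + 3,925 = 21,036 (anyone who worked, including part-time for economic reasons, counts as employed).
Unemployed = 197 + 1,640 = 1,837 (jobless and actively searching, or on temporary layoff).
Labor force = 21,036 + 1,837 = 22,873.
Not in labor force = 376 + 6,126 + 2,623 = 9,125 (those not working and not actively searching are outside the labor force — including those who want a job but have given up searching).
Civilian working-age population = 22,873 + 9,125 = 31,998.
Unemployment rate = 1,837 / 22,873 = 8.03%.
Labor force participation rate = 22,873 / 31,998 = 71.48%.

Unemployment rate ≈ 8.03%; labor force participation rate ≈ 71.48%.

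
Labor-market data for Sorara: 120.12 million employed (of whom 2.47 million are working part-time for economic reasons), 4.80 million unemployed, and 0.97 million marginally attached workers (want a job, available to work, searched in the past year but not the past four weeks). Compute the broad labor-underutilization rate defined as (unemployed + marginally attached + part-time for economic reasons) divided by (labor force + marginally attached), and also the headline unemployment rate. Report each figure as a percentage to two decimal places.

Broad underutilization rate ≈ 6.55%; headline unemployment rate ≈ 3.84%.

Labor force = 120.12 + 4.80 = 124.92 million.
Numerator = 4.80 + 0.97 + 2.47 = 8.24 million.
Denominator = 124.92 + 0.97 = 125.89 million.
Broad rate = 8.24 / 125.89 = 6.55%.
Headline unemployment rate = 4.80 / 124.92 = 3.84%.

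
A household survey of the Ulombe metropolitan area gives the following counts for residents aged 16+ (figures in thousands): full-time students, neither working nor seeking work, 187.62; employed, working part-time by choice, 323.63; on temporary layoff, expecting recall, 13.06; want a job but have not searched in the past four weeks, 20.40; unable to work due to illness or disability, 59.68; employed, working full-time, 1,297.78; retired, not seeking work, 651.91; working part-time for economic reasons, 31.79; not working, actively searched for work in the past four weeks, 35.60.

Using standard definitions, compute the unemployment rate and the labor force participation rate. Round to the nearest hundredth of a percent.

Unemployment rate ≈ 2.86%; labor force participation rate ≈ 64.92%.

Employed = 323.63 + 1,297.78 + 31.79 = 1,653.20 thousand (anyone who worked, including part-time for economic reasons, counts as employed).
Unemployed = 13.06 + 35.60 = 48.66 thousand (jobless and actively searching, or on temporary layoff).
Labor force = 1,653.20 + 48.66 = 1,701.86 thousand.
Not in labor force = 187.62 + 20.40 + 59.68 + 651.91 = 919.61 thousand (those not working and not actively searching are outside the labor force — including those who want a job but have given up searching).
Civilian working-age population = 1,701.86 + 919.61 = 2,621.47 thousand.
Unemployment rate = 48.66 / 1,701.86 = 2.86%.
Labor force participation rate = 1,701.86 / 2,621.47 = 64.92%.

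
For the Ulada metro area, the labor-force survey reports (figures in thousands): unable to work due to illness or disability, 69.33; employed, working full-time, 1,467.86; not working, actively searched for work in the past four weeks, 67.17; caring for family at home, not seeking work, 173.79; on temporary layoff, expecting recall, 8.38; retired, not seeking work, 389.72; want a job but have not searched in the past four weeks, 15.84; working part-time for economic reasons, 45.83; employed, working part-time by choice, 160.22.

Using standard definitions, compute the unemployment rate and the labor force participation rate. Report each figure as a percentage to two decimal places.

Employed = 1,467.86 + 45.83 + 160.22 = 1,673.91 thousand (anyone who worked, including part-time for economic reasons, counts as employed).
Unemployed = 67.17 + 8.38 = 75.55 thousand (jobless and actively searching, or on temporary layoff).
Labor force = 1,673.91 + 75.55 = 1,749.46 thousand.
Not in labor force = 69.33 + 173.79 + 389.72 + 15.84 = 648.68 thousand (those not working and not actively searching are outside the labor force — including those who want a job but have given up searching).
Civilian working-age population = 1,749.46 + 648.68 = 2,398.14 thousand.
Unemployment rate = 75.55 / 1,749.46 = 4.32%.
Labor force participation rate = 1,749.46 / 2,398.14 = 72.95%.

Unemployment rate ≈ 4.32%; labor force participation rate ≈ 72.95%.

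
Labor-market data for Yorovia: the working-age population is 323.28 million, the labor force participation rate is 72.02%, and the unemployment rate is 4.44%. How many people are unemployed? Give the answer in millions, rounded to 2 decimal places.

About 10.34 million are unemployed.

Labor force = 0.7202 × 323.28 = 232.83 million.
Unemployed = 0.0444 × 232.83 ≈ 10.34 million.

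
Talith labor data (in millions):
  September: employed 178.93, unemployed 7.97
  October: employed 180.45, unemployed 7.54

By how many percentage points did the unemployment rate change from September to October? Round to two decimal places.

The unemployment rate changed by −0.25 percentage points.

September: labor force = 178.93 + 7.97 = 186.90; u = 7.97/186.90 = 4.26%.
October: labor force = 180.45 + 7.54 = 187.99; u = 7.54/187.99 = 4.01%.
Change = 4.01% − 4.26% = −0.25 pp.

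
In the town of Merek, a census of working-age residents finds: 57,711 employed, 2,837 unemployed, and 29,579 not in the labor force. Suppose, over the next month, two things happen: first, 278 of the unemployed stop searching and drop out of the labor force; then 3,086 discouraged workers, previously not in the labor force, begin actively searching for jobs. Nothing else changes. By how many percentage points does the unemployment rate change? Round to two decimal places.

Initially, labor force = 57,711 + 2,837 = 60,548, so u = 2,837/60,548 = 4.69%.
After the first change, unemployed and labor force both fall by 278 → E = 57,711, U = 2,559, labor force = 60,270.
After the second change, unemployed and labor force both rise by 3,086 → E = 57,711, U = 5,645, labor force = 63,356.
New unemployment rate = 5,645 / 63,356 = 8.91%.
Change = 8.91% − 4.69% = +4.22 percentage points.

The unemployment rate changes by +4.22 percentage points.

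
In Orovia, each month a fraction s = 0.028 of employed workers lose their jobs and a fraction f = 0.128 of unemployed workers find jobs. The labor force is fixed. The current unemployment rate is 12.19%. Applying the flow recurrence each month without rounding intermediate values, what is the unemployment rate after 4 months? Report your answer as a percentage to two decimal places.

With a fixed labor force, u_{t+1} = u_t + s·(1−u_t) − f·u_t = u_t·(1−s−f) + s.
Here 1−s−f = 0.844 and s = 0.028.
u_1 = 0.121900 × 0.844 + 0.028 = 0.130884.
u_2 = 0.130884 × 0.844 + 0.028 = 0.138466.
u_3 = 0.138466 × 0.844 + 0.028 = 0.144865.
u_4 = 0.144865 × 0.844 + 0.028 = 0.150266.

Unemployment rate after four months ≈ 15.03%.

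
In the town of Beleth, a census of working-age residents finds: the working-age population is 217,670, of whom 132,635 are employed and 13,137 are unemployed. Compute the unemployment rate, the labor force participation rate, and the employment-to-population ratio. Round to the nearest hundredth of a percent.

Unemployment rate ≈ 9.01%; labor force participation rate ≈ 66.97%; employment-population ratio ≈ 60.93%.

Labor force = employed + unemployed = 132,635 + 13,137 = 145,772.
Unemployment rate = 13,137 / 145,772 = 9.01%.
Labor force participation rate = 145,772 / 217,670 = 66.97%.
Employment-population ratio = 132,635 / 217,670 = 60.93%.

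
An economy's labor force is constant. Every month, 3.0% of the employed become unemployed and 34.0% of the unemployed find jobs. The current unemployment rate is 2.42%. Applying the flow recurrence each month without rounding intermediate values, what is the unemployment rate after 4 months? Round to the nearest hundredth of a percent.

With a fixed labor force, u_{t+1} = u_t + s·(1−u_t) − f·u_t = u_t·(1−s−f) + s.
Here 1−s−f = 0.630 and s = 0.030.
u_1 = 0.024200 × 0.630 + 0.030 = 0.045246.
u_2 = 0.045246 × 0.630 + 0.030 = 0.058505.
u_3 = 0.058505 × 0.630 + 0.030 = 0.066858.
u_4 = 0.066858 × 0.630 + 0.030 = 0.072121.

Unemployment rate after four months ≈ 7.21%.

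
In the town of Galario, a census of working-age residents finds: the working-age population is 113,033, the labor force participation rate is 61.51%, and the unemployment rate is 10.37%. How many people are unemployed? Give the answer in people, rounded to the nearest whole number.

Labor force = 0.6151 × 113,033 = 69,527.
Unemployed = 0.1037 × 69,527 ≈ 7,210.

About 7,210 are unemployed.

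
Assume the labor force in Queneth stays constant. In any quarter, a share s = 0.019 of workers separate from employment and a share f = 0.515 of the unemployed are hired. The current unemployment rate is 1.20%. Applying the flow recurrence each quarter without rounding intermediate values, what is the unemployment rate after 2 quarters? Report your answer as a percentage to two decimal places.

Unemployment rate after two quarters ≈ 3.05%.

With a fixed labor force, u_{t+1} = u_t + s·(1−u_t) − f·u_t = u_t·(1−s−f) + s.
Here 1−s−f = 0.466 and s = 0.019.
u_1 = 0.012000 × 0.466 + 0.019 = 0.024592.
u_2 = 0.024592 × 0.466 + 0.019 = 0.030460.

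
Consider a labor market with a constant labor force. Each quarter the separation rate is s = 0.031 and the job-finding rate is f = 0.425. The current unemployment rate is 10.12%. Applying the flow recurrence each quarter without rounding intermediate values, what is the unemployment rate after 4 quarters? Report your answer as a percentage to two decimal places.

With a fixed labor force, u_{t+1} = u_t + s·(1−u_t) − f·u_t = u_t·(1−s−f) + s.
Here 1−s−f = 0.544 and s = 0.031.
u_1 = 0.101200 × 0.544 + 0.031 = 0.086053.
u_2 = 0.086053 × 0.544 + 0.031 = 0.077813.
u_3 = 0.077813 × 0.544 + 0.031 = 0.073330.
u_4 = 0.073330 × 0.544 + 0.031 = 0.070892.

Unemployment rate after four quarters ≈ 7.09%.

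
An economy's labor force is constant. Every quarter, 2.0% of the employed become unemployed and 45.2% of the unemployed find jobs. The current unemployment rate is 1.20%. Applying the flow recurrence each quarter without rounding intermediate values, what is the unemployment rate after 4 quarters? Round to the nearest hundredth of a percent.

Unemployment rate after four quarters ≈ 4.00%.

With a fixed labor force, u_{t+1} = u_t + s·(1−u_t) − f·u_t = u_t·(1−s−f) + s.
Here 1−s−f = 0.528 and s = 0.020.
u_1 = 0.012000 × 0.528 + 0.020 = 0.026336.
u_2 = 0.026336 × 0.528 + 0.020 = 0.033905.
u_3 = 0.033905 × 0.528 + 0.020 = 0.037902.
u_4 = 0.037902 × 0.528 + 0.020 = 0.040012.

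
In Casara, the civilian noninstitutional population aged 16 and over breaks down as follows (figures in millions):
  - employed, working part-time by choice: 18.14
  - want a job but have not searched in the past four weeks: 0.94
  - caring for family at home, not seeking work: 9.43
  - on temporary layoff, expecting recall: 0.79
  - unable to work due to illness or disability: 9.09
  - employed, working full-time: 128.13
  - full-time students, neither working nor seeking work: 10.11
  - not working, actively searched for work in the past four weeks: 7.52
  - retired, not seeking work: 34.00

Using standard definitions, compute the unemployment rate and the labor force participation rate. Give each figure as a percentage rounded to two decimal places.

Unemployment rate ≈ 5.38%; labor force participation rate ≈ 70.86%.

Employed = 18.14 + 128.13 = 146.27 million.
Unemployed = 0.79 + 7.52 = 8.31 million (jobless and actively searching, or on temporary layoff).
Labor force = 146.27 + 8.31 = 154.58 million.
Not in labor force = 0.94 + 9.43 + 9.09 + 10.11 + 34.00 = 63.57 million (those not working and not actively searching are outside the labor force — including those who want a job but have given up searching).
Civilian working-age population = 154.58 + 63.57 = 218.15 million.
Unemployment rate = 8.31 / 154.58 = 5.38%.
Labor force participation rate = 154.58 / 218.15 = 70.86%.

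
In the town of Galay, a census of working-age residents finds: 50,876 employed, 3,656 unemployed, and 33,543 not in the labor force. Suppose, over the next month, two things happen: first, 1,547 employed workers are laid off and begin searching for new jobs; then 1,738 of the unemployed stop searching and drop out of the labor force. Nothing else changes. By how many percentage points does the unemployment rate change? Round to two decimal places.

The unemployment rate changes by −0.14 percentage points.

Initially, labor force = 50,876 + 3,656 = 54,532, so u = 3,656/54,532 = 6.70%.
After the first change, employed falls and unemployed rises by 1,547; labor force unchanged → E = 49,329, U = 5,203, labor force = 54,532.
After the second change, unemployed and labor force both fall by 1,738 → E = 49,329, U = 3,465, labor force = 52,794.
New unemployment rate = 3,465 / 52,794 = 6.56%.
Change = 6.56% − 6.70% = −0.14 percentage points.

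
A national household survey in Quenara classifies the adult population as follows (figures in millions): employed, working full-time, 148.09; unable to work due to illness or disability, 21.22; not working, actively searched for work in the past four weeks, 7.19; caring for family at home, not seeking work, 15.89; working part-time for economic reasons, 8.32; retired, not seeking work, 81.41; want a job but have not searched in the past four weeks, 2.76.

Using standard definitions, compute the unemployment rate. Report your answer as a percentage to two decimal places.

Unemployment rate ≈ 4.39%.

Employed = 148.09 + 8.32 = 156.41 million (anyone who worked, including part-time for economic reasons, counts as employed).
Unemployed = 7.19 million.
Labor force = 156.41 + 7.19 = 163.60 million.
Unemployment rate = 7.19 / 163.60 = 4.39%.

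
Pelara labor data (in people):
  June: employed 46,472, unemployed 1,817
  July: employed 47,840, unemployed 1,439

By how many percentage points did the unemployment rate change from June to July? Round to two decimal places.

The unemployment rate changed by −0.84 percentage points.

June: labor force = 46,472 + 1,817 = 48,289; u = 1,817/48,289 = 3.76%.
July: labor force = 47,840 + 1,439 = 49,279; u = 1,439/49,279 = 2.92%.
Change = 2.92% − 3.76% = −0.84 pp.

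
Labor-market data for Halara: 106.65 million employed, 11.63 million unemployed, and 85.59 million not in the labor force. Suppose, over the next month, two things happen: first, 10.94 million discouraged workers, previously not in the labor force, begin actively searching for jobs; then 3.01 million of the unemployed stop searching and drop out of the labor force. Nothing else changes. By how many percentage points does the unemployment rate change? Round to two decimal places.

The unemployment rate changes by +5.67 percentage points.

Initially, labor force = 106.65 + 11.63 = 118.28 million, so u = 11.63/118.28 = 9.83%.
After the first change, unemployed and labor force both rise by 10.94 → E = 106.65, U = 22.57, labor force = 129.22 million.
After the second change, unemployed and labor force both fall by 3.01 → E = 106.65, U = 19.56, labor force = 126.21 million.
New unemployment rate = 19.56 / 126.21 = 15.50%.
Change = 15.50% − 9.83% = +5.67 percentage points.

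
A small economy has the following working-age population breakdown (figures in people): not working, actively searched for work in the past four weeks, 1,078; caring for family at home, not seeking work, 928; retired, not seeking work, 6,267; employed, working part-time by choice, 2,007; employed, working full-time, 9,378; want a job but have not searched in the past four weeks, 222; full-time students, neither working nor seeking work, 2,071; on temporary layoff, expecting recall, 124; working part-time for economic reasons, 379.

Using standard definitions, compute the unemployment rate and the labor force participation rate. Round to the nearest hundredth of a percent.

Unemployment rate ≈ 9.27%; labor force participation rate ≈ 57.74%.

Employed = 2,007 + 9,378 + 379 = 11,764 (anyone who worked, including part-time for economic reasons, counts as employed).
Unemployed = 1,078 + 124 = 1,202 (jobless and actively searching, or on temporary layoff).
Labor force = 11,764 + 1,202 = 12,966.
Not in labor force = 928 + 6,267 + 222 + 2,071 = 9,488 (those not working and not actively searching are outside the labor force — including those who want a job but have given up searching).
Civilian working-age population = 12,966 + 9,488 = 22,454.
Unemployment rate = 1,202 / 12,966 = 9.27%.
Labor force participation rate = 12,966 / 22,454 = 57.74%.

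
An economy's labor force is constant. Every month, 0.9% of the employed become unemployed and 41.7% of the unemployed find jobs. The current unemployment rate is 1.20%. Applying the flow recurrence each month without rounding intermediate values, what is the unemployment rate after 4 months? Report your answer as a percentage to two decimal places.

With a fixed labor force, u_{t+1} = u_t + s·(1−u_t) − f·u_t = u_t·(1−s−f) + s.
Here 1−s−f = 0.574 and s = 0.009.
u_1 = 0.012000 × 0.574 + 0.009 = 0.015888.
u_2 = 0.015888 × 0.574 + 0.009 = 0.018120.
u_3 = 0.018120 × 0.574 + 0.009 = 0.019401.
u_4 = 0.019401 × 0.574 + 0.009 = 0.020136.

Unemployment rate after four months ≈ 2.01%.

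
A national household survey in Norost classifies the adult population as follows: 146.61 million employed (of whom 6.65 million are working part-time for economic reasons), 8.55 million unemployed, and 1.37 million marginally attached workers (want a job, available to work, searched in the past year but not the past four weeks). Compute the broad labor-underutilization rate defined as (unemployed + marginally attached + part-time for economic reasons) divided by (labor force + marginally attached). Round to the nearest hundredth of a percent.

Labor force = 146.61 + 8.55 = 155.16 million.
Numerator = 8.55 + 1.37 + 6.65 = 16.57 million.
Denominator = 155.16 + 1.37 = 156.53 million.
Broad rate = 16.57 / 156.53 = 10.59%.

Broad underutilization rate ≈ 10.59%.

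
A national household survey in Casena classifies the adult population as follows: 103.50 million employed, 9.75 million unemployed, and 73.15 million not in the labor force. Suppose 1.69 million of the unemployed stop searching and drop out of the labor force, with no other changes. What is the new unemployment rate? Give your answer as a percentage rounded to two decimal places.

Initially, labor force = 103.50 + 9.75 = 113.25 million, so u = 9.75/113.25 = 8.61%.
After the change, unemployed and labor force both fall by 1.69 → E = 103.50, U = 8.06, labor force = 111.56 million.
New unemployment rate = 8.06 / 111.56 = 7.22%.

New unemployment rate ≈ 7.22%.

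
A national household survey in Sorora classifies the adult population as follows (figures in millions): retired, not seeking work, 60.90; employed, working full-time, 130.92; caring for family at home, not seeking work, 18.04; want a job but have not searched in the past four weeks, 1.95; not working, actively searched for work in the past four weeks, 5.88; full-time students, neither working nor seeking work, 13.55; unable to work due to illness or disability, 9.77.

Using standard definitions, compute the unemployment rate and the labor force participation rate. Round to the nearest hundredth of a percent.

Unemployment rate ≈ 4.30%; labor force participation rate ≈ 56.76%.

Employed = 130.92 million.
Unemployed = 5.88 million.
Labor force = 130.92 + 5.88 = 136.80 million.
Not in labor force = 60.90 + 18.04 + 1.95 + 13.55 + 9.77 = 104.21 million (those not working and not actively searching are outside the labor force — including those who want a job but have given up searching).
Civilian working-age population = 136.80 + 104.21 = 241.01 million.
Unemployment rate = 5.88 / 136.80 = 4.30%.
Labor force participation rate = 136.80 / 241.01 = 56.76%.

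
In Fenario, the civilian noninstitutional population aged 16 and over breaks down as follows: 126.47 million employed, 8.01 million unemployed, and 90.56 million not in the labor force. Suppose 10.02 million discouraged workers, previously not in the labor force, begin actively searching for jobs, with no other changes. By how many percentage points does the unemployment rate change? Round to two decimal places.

The unemployment rate changes by +6.52 percentage points.

Initially, labor force = 126.47 + 8.01 = 134.48 million, so u = 8.01/134.48 = 5.96%.
After the change, unemployed and labor force both rise by 10.02 → E = 126.47, U = 18.03, labor force = 144.50 million.
New unemployment rate = 18.03 / 144.50 = 12.48%.
Change = 12.48% − 5.96% = +6.52 percentage points.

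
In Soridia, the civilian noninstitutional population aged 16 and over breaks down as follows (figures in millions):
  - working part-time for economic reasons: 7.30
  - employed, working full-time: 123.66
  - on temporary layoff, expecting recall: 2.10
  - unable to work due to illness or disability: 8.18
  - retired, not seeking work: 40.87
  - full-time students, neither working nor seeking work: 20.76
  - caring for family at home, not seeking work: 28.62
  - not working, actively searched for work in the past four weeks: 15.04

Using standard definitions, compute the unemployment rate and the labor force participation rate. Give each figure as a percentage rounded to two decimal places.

Employed = 7.30 + 123.66 = 130.96 million (anyone who worked, including part-time for economic reasons, counts as employed).
Unemployed = 2.10 + 15.04 = 17.14 million (jobless and actively searching, or on temporary layoff).
Labor force = 130.96 + 17.14 = 148.10 million.
Not in labor force = 8.18 + 40.87 + 20.76 + 28.62 = 98.43 million (those not working and not actively searching are outside the labor force).
Civilian working-age population = 148.10 + 98.43 = 246.53 million.
Unemployment rate = 17.14 / 148.10 = 11.57%.
Labor force participation rate = 148.10 / 246.53 = 60.07%.

Unemployment rate ≈ 11.57%; labor force participation rate ≈ 60.07%.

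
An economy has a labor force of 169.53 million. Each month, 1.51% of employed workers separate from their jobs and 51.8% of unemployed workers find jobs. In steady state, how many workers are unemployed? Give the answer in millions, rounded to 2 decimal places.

Steady-state unemployment rate u* = s/(s+f) = 1.51/(1.51+51.8) = 0.028325.
Unemployed = u* × labor force = 0.028325 × 169.53 ≈ 4.80 million.

About 4.80 million are unemployed in steady state.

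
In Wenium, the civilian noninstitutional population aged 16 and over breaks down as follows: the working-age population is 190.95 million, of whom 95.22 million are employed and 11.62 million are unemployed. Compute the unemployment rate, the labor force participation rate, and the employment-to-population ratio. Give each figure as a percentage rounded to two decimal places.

Unemployment rate ≈ 10.88%; labor force participation rate ≈ 55.95%; employment-population ratio ≈ 49.87%.

Labor force = employed + unemployed = 95.22 + 11.62 = 106.84 million.
Unemployment rate = 11.62 / 106.84 = 10.88%.
Labor force participation rate = 106.84 / 190.95 = 55.95%.
Employment-population ratio = 95.22 / 190.95 = 49.87%.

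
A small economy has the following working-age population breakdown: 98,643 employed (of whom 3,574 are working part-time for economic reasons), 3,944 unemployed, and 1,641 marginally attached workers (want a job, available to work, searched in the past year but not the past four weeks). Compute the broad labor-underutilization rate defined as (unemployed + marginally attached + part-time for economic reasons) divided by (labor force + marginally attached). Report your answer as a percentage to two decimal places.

Labor force = 98,643 + 3,944 = 102,587.
Numerator = 3,944 + 1,641 + 3,574 = 9,159.
Denominator = 102,587 + 1,641 = 104,228.
Broad rate = 9,159 / 104,228 = 8.79%.

Broad underutilization rate ≈ 8.79%.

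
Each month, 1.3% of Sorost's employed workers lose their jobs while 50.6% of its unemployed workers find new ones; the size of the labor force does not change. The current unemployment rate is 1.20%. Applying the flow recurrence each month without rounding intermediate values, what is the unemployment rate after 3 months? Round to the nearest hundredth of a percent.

With a fixed labor force, u_{t+1} = u_t + s·(1−u_t) − f·u_t = u_t·(1−s−f) + s.
Here 1−s−f = 0.481 and s = 0.013.
u_1 = 0.012000 × 0.481 + 0.013 = 0.018772.
u_2 = 0.018772 × 0.481 + 0.013 = 0.022029.
u_3 = 0.022029 × 0.481 + 0.013 = 0.023596.

Unemployment rate after three months ≈ 2.36%.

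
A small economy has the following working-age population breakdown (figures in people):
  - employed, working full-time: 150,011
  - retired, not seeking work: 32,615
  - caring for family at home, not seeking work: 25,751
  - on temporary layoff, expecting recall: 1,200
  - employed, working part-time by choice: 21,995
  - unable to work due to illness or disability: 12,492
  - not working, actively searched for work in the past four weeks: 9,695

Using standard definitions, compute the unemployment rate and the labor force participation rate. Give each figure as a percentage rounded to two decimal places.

Employed = 150,011 + 21,995 = 172,006.
Unemployed = 1,200 + 9,695 = 10,895 (jobless and actively searching, or on temporary layoff).
Labor force = 172,006 + 10,895 = 182,901.
Not in labor force = 32,615 + 25,751 + 12,492 = 70,858 (those not working and not actively searching are outside the labor force).
Civilian working-age population = 182,901 + 70,858 = 253,759.
Unemployment rate = 10,895 / 182,901 = 5.96%.
Labor force participation rate = 182,901 / 253,759 = 72.08%.

Unemployment rate ≈ 5.96%; labor force participation rate ≈ 72.08%.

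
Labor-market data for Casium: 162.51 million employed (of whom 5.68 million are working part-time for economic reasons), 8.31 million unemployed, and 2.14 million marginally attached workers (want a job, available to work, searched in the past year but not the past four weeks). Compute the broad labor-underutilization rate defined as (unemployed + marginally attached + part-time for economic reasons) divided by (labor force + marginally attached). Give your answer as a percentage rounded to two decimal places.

Labor force = 162.51 + 8.31 = 170.82 million.
Numerator = 8.31 + 2.14 + 5.68 = 16.13 million.
Denominator = 170.82 + 2.14 = 172.96 million.
Broad rate = 16.13 / 172.96 = 9.33%.

Broad underutilization rate ≈ 9.33%.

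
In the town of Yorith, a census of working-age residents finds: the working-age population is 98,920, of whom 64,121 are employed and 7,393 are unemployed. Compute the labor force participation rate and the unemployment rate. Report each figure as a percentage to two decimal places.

Labor force = employed + unemployed = 64,121 + 7,393 = 71,514.
Unemployment rate = 7,393 / 71,514 = 10.34%.
Labor force participation rate = 71,514 / 98,920 = 72.29%.

Labor force participation rate ≈ 72.29%; unemployment rate ≈ 10.34%.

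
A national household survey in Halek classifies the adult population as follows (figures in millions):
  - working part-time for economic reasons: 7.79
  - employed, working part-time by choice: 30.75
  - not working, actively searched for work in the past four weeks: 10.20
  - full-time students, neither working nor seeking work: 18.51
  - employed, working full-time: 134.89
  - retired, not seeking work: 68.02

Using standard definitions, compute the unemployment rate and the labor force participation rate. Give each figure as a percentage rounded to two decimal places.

Unemployment rate ≈ 5.55%; labor force participation rate ≈ 67.97%.

Employed = 7.79 + 30.75 + 134.89 = 173.43 million (anyone who worked, including part-time for economic reasons, counts as employed).
Unemployed = 10.20 million.
Labor force = 173.43 + 10.20 = 183.63 million.
Not in labor force = 18.51 + 68.02 = 86.53 million (those not working and not actively searching are outside the labor force).
Civilian working-age population = 183.63 + 86.53 = 270.16 million.
Unemployment rate = 10.20 / 183.63 = 5.55%.
Labor force participation rate = 183.63 / 270.16 = 67.97%.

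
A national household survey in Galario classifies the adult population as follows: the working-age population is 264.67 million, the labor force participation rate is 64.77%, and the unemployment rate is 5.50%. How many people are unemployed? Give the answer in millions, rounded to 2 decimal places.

Labor force = 0.6477 × 264.67 = 171.43 million.
Unemployed = 0.0550 × 171.43 ≈ 9.43 million.

About 9.43 million are unemployed.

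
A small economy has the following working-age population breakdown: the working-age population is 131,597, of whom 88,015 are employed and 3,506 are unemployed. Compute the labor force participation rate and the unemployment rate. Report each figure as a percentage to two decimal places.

Labor force participation rate ≈ 69.55%; unemployment rate ≈ 3.83%.

Labor force = employed + unemployed = 88,015 + 3,506 = 91,521.
Unemployment rate = 3,506 / 91,521 = 3.83%.
Labor force participation rate = 91,521 / 131,597 = 69.55%.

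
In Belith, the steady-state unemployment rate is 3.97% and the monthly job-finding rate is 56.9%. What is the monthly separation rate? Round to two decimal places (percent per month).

From u* = s/(s+f): s = u·f/(1−u).
s = 0.0397 × 56.9 / (1 − 0.0397) = 2.2589 / 0.9603 ≈ 2.35% per month.

Separation rate ≈ 2.35% per month.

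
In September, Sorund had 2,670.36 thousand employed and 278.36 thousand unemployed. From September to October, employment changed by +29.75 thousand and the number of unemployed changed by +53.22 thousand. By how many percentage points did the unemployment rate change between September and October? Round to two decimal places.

September: labor force = 2,670.36 + 278.36 = 2,948.72; u = 278.36/2,948.72 = 9.44%.
October: labor force = 2,700.11 + 331.58 = 3,031.69; u = 331.58/3,031.69 = 10.94%.
Change = 10.94% − 9.44% = +1.50 pp.

The unemployment rate changed by +1.50 percentage points.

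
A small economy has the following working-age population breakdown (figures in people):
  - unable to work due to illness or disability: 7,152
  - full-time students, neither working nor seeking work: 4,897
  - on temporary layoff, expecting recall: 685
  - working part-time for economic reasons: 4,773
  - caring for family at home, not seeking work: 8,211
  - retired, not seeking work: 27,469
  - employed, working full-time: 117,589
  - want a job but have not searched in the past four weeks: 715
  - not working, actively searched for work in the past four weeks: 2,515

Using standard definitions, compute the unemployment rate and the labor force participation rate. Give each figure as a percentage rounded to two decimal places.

Employed = 4,773 + 117,589 = 122,362 (anyone who worked, including part-time for economic reasons, counts as employed).
Unemployed = 685 + 2,515 = 3,200 (jobless and actively searching, or on temporary layoff).
Labor force = 122,362 + 3,200 = 125,562.
Not in labor force = 7,152 + 4,897 + 8,211 + 27,469 + 715 = 48,444 (those not working and not actively searching are outside the labor force — including those who want a job but have given up searching).
Civilian working-age population = 125,562 + 48,444 = 174,006.
Unemployment rate = 3,200 / 125,562 = 2.55%.
Labor force participation rate = 125,562 / 174,006 = 72.16%.

Unemployment rate ≈ 2.55%; labor force participation rate ≈ 72.16%.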